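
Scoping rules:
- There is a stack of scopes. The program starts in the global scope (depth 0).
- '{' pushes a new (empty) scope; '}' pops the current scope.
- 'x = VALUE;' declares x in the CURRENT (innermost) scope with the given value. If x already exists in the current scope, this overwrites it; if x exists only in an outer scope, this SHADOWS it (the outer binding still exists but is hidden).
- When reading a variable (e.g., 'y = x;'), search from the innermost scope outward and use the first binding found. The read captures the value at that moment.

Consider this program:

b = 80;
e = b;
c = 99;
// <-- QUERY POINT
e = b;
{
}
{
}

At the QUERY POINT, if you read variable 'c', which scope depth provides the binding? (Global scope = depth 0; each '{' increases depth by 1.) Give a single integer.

Answer: 0

Derivation:
Step 1: declare b=80 at depth 0
Step 2: declare e=(read b)=80 at depth 0
Step 3: declare c=99 at depth 0
Visible at query point: b=80 c=99 e=80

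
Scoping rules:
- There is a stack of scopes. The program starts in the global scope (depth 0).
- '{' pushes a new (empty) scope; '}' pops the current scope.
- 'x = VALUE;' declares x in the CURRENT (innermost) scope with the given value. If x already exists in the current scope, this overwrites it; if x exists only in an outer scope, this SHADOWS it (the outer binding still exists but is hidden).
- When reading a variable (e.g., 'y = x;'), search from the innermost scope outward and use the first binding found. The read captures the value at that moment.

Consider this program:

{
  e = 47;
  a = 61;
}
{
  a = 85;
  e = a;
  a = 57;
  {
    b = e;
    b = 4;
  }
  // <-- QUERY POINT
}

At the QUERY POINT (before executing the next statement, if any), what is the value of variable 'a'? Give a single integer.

Step 1: enter scope (depth=1)
Step 2: declare e=47 at depth 1
Step 3: declare a=61 at depth 1
Step 4: exit scope (depth=0)
Step 5: enter scope (depth=1)
Step 6: declare a=85 at depth 1
Step 7: declare e=(read a)=85 at depth 1
Step 8: declare a=57 at depth 1
Step 9: enter scope (depth=2)
Step 10: declare b=(read e)=85 at depth 2
Step 11: declare b=4 at depth 2
Step 12: exit scope (depth=1)
Visible at query point: a=57 e=85

Answer: 57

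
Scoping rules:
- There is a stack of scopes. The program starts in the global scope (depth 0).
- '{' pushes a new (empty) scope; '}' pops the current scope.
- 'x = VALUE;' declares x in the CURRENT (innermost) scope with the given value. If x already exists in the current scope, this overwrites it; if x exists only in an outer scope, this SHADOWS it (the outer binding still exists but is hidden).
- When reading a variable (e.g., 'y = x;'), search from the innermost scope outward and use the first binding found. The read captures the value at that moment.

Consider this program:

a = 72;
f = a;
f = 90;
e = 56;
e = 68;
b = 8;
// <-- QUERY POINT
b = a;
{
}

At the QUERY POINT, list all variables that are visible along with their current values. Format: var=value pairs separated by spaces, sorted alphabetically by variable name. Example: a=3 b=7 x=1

Answer: a=72 b=8 e=68 f=90

Derivation:
Step 1: declare a=72 at depth 0
Step 2: declare f=(read a)=72 at depth 0
Step 3: declare f=90 at depth 0
Step 4: declare e=56 at depth 0
Step 5: declare e=68 at depth 0
Step 6: declare b=8 at depth 0
Visible at query point: a=72 b=8 e=68 f=90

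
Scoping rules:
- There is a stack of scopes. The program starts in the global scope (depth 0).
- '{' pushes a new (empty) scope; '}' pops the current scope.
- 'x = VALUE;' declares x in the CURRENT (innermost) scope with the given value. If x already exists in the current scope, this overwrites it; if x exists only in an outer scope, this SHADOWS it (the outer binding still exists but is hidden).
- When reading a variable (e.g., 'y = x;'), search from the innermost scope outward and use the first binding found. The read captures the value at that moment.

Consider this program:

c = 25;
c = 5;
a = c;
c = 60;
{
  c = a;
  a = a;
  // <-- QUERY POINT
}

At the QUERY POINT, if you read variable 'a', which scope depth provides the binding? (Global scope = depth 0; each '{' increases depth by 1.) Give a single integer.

Step 1: declare c=25 at depth 0
Step 2: declare c=5 at depth 0
Step 3: declare a=(read c)=5 at depth 0
Step 4: declare c=60 at depth 0
Step 5: enter scope (depth=1)
Step 6: declare c=(read a)=5 at depth 1
Step 7: declare a=(read a)=5 at depth 1
Visible at query point: a=5 c=5

Answer: 1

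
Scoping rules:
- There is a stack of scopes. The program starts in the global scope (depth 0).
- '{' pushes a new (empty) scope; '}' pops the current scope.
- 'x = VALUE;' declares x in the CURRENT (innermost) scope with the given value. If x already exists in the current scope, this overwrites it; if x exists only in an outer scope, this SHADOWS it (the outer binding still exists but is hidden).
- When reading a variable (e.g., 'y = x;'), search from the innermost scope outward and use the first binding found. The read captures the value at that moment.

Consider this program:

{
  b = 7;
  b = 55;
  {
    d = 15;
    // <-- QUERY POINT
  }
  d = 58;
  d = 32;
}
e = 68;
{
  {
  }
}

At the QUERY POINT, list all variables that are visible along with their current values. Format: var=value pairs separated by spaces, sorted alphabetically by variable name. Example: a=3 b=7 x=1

Answer: b=55 d=15

Derivation:
Step 1: enter scope (depth=1)
Step 2: declare b=7 at depth 1
Step 3: declare b=55 at depth 1
Step 4: enter scope (depth=2)
Step 5: declare d=15 at depth 2
Visible at query point: b=55 d=15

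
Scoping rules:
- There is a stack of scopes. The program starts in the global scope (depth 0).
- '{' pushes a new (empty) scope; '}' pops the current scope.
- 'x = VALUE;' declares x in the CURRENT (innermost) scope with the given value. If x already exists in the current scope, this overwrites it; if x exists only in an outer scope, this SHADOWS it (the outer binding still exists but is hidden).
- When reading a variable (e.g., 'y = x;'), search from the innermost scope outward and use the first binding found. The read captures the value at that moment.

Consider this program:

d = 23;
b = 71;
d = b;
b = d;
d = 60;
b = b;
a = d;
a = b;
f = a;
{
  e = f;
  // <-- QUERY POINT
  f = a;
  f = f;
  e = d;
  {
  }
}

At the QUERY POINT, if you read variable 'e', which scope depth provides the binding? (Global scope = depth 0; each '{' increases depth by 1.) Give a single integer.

Answer: 1

Derivation:
Step 1: declare d=23 at depth 0
Step 2: declare b=71 at depth 0
Step 3: declare d=(read b)=71 at depth 0
Step 4: declare b=(read d)=71 at depth 0
Step 5: declare d=60 at depth 0
Step 6: declare b=(read b)=71 at depth 0
Step 7: declare a=(read d)=60 at depth 0
Step 8: declare a=(read b)=71 at depth 0
Step 9: declare f=(read a)=71 at depth 0
Step 10: enter scope (depth=1)
Step 11: declare e=(read f)=71 at depth 1
Visible at query point: a=71 b=71 d=60 e=71 f=71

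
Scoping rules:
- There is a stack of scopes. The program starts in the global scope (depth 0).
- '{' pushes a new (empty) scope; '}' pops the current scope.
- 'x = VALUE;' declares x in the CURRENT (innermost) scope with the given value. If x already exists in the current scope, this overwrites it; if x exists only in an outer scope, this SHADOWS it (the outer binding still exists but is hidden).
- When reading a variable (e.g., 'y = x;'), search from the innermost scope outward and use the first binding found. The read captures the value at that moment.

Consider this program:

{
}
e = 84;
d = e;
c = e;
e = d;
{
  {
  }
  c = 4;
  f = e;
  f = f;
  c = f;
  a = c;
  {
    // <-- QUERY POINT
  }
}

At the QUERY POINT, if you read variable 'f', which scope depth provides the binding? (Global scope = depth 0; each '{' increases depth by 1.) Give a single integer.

Answer: 1

Derivation:
Step 1: enter scope (depth=1)
Step 2: exit scope (depth=0)
Step 3: declare e=84 at depth 0
Step 4: declare d=(read e)=84 at depth 0
Step 5: declare c=(read e)=84 at depth 0
Step 6: declare e=(read d)=84 at depth 0
Step 7: enter scope (depth=1)
Step 8: enter scope (depth=2)
Step 9: exit scope (depth=1)
Step 10: declare c=4 at depth 1
Step 11: declare f=(read e)=84 at depth 1
Step 12: declare f=(read f)=84 at depth 1
Step 13: declare c=(read f)=84 at depth 1
Step 14: declare a=(read c)=84 at depth 1
Step 15: enter scope (depth=2)
Visible at query point: a=84 c=84 d=84 e=84 f=84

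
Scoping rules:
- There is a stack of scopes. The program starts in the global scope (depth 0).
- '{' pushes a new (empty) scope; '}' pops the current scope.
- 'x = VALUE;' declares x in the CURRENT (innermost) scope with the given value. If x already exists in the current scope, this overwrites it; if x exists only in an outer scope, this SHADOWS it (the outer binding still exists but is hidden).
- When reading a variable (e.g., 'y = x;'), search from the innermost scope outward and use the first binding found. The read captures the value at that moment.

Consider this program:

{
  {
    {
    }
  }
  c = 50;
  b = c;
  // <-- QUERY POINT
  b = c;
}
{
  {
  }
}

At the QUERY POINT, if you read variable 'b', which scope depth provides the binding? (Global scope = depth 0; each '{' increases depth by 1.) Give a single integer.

Step 1: enter scope (depth=1)
Step 2: enter scope (depth=2)
Step 3: enter scope (depth=3)
Step 4: exit scope (depth=2)
Step 5: exit scope (depth=1)
Step 6: declare c=50 at depth 1
Step 7: declare b=(read c)=50 at depth 1
Visible at query point: b=50 c=50

Answer: 1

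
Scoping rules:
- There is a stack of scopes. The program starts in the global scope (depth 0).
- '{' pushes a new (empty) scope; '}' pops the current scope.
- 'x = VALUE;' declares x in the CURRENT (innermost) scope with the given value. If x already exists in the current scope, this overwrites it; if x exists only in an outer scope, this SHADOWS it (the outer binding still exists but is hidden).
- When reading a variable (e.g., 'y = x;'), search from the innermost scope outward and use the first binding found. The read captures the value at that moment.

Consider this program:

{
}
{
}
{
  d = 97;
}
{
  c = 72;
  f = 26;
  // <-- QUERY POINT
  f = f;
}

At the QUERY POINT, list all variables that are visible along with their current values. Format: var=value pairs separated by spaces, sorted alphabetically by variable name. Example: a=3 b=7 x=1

Step 1: enter scope (depth=1)
Step 2: exit scope (depth=0)
Step 3: enter scope (depth=1)
Step 4: exit scope (depth=0)
Step 5: enter scope (depth=1)
Step 6: declare d=97 at depth 1
Step 7: exit scope (depth=0)
Step 8: enter scope (depth=1)
Step 9: declare c=72 at depth 1
Step 10: declare f=26 at depth 1
Visible at query point: c=72 f=26

Answer: c=72 f=26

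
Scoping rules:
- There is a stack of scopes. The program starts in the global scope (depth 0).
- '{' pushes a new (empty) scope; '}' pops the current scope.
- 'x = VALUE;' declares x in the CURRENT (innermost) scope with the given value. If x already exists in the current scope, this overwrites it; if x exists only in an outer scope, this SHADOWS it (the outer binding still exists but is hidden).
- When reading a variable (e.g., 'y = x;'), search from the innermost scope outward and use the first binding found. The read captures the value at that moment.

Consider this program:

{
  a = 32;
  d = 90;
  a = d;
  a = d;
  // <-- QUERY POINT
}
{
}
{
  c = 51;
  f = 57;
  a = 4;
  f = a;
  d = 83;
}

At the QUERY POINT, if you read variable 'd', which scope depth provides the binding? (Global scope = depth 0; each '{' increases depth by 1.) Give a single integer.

Step 1: enter scope (depth=1)
Step 2: declare a=32 at depth 1
Step 3: declare d=90 at depth 1
Step 4: declare a=(read d)=90 at depth 1
Step 5: declare a=(read d)=90 at depth 1
Visible at query point: a=90 d=90

Answer: 1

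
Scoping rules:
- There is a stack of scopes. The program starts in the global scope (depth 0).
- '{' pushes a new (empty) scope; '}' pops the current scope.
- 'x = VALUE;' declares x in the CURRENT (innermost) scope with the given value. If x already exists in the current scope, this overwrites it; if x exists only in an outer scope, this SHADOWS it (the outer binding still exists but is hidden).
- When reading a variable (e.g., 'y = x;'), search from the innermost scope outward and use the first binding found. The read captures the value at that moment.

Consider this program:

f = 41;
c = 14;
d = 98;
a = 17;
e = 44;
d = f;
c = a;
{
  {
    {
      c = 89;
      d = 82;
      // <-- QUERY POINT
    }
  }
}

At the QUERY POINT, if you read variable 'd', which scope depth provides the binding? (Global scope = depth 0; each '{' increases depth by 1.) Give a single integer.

Answer: 3

Derivation:
Step 1: declare f=41 at depth 0
Step 2: declare c=14 at depth 0
Step 3: declare d=98 at depth 0
Step 4: declare a=17 at depth 0
Step 5: declare e=44 at depth 0
Step 6: declare d=(read f)=41 at depth 0
Step 7: declare c=(read a)=17 at depth 0
Step 8: enter scope (depth=1)
Step 9: enter scope (depth=2)
Step 10: enter scope (depth=3)
Step 11: declare c=89 at depth 3
Step 12: declare d=82 at depth 3
Visible at query point: a=17 c=89 d=82 e=44 f=41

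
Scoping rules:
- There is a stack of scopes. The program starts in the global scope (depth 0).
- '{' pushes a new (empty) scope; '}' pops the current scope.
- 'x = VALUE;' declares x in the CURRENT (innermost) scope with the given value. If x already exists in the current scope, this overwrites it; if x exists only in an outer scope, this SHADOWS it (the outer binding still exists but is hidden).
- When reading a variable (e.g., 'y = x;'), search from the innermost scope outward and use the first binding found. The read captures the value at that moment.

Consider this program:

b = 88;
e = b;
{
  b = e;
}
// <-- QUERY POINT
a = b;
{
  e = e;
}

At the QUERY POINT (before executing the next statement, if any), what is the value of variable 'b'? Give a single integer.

Answer: 88

Derivation:
Step 1: declare b=88 at depth 0
Step 2: declare e=(read b)=88 at depth 0
Step 3: enter scope (depth=1)
Step 4: declare b=(read e)=88 at depth 1
Step 5: exit scope (depth=0)
Visible at query point: b=88 e=88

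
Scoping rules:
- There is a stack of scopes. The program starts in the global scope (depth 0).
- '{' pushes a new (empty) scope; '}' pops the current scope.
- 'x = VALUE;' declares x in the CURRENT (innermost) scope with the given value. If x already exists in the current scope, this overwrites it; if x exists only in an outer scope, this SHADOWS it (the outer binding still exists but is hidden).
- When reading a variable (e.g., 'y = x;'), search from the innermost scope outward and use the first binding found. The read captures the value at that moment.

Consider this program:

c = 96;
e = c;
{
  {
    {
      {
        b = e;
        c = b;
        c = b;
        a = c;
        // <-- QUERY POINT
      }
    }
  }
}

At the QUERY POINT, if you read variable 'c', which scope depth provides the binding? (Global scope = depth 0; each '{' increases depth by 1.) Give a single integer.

Step 1: declare c=96 at depth 0
Step 2: declare e=(read c)=96 at depth 0
Step 3: enter scope (depth=1)
Step 4: enter scope (depth=2)
Step 5: enter scope (depth=3)
Step 6: enter scope (depth=4)
Step 7: declare b=(read e)=96 at depth 4
Step 8: declare c=(read b)=96 at depth 4
Step 9: declare c=(read b)=96 at depth 4
Step 10: declare a=(read c)=96 at depth 4
Visible at query point: a=96 b=96 c=96 e=96

Answer: 4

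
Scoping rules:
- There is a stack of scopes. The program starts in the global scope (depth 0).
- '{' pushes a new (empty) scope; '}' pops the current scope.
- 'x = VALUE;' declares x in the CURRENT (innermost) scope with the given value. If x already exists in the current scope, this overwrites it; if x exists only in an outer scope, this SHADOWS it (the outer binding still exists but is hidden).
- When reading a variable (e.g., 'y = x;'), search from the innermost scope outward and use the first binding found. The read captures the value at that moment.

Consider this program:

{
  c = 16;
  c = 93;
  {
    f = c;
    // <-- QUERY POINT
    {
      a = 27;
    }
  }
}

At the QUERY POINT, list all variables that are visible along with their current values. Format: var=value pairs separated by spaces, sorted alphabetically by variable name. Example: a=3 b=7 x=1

Answer: c=93 f=93

Derivation:
Step 1: enter scope (depth=1)
Step 2: declare c=16 at depth 1
Step 3: declare c=93 at depth 1
Step 4: enter scope (depth=2)
Step 5: declare f=(read c)=93 at depth 2
Visible at query point: c=93 f=93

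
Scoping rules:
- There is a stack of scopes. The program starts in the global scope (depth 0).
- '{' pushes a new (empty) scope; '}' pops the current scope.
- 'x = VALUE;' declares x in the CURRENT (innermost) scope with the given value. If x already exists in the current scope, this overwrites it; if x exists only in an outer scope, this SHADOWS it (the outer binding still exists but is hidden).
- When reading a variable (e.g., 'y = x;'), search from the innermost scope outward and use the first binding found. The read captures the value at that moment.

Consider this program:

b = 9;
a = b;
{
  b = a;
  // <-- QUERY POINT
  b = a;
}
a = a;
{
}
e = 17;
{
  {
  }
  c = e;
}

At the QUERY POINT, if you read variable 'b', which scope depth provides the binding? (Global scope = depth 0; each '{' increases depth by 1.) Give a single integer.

Answer: 1

Derivation:
Step 1: declare b=9 at depth 0
Step 2: declare a=(read b)=9 at depth 0
Step 3: enter scope (depth=1)
Step 4: declare b=(read a)=9 at depth 1
Visible at query point: a=9 b=9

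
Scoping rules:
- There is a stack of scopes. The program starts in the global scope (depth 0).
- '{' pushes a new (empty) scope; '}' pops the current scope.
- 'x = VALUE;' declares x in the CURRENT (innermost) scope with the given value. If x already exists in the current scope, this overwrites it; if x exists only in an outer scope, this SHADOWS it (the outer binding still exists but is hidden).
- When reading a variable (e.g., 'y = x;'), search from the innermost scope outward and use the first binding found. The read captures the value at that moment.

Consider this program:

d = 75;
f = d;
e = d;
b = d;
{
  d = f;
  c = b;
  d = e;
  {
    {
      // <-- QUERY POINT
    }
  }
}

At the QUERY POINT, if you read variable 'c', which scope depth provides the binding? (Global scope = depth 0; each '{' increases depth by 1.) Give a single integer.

Answer: 1

Derivation:
Step 1: declare d=75 at depth 0
Step 2: declare f=(read d)=75 at depth 0
Step 3: declare e=(read d)=75 at depth 0
Step 4: declare b=(read d)=75 at depth 0
Step 5: enter scope (depth=1)
Step 6: declare d=(read f)=75 at depth 1
Step 7: declare c=(read b)=75 at depth 1
Step 8: declare d=(read e)=75 at depth 1
Step 9: enter scope (depth=2)
Step 10: enter scope (depth=3)
Visible at query point: b=75 c=75 d=75 e=75 f=75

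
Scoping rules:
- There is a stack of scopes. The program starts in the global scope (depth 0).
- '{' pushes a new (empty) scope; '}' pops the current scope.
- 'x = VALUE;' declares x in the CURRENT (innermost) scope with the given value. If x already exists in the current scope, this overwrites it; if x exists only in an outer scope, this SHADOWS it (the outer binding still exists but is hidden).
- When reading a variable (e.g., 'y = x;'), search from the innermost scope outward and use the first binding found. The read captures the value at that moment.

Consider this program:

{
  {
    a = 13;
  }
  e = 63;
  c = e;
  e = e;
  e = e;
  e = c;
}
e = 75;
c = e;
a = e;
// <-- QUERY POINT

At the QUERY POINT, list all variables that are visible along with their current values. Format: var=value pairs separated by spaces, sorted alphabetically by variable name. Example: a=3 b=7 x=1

Step 1: enter scope (depth=1)
Step 2: enter scope (depth=2)
Step 3: declare a=13 at depth 2
Step 4: exit scope (depth=1)
Step 5: declare e=63 at depth 1
Step 6: declare c=(read e)=63 at depth 1
Step 7: declare e=(read e)=63 at depth 1
Step 8: declare e=(read e)=63 at depth 1
Step 9: declare e=(read c)=63 at depth 1
Step 10: exit scope (depth=0)
Step 11: declare e=75 at depth 0
Step 12: declare c=(read e)=75 at depth 0
Step 13: declare a=(read e)=75 at depth 0
Visible at query point: a=75 c=75 e=75

Answer: a=75 c=75 e=75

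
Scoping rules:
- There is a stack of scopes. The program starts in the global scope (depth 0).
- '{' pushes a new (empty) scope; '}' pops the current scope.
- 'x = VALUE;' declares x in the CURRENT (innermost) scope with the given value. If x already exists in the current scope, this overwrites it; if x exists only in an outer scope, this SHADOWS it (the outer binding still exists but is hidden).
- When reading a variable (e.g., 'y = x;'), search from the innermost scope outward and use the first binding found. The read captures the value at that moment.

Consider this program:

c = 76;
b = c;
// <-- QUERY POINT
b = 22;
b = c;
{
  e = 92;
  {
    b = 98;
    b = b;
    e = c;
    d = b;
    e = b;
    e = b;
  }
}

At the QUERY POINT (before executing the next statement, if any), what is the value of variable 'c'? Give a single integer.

Answer: 76

Derivation:
Step 1: declare c=76 at depth 0
Step 2: declare b=(read c)=76 at depth 0
Visible at query point: b=76 c=76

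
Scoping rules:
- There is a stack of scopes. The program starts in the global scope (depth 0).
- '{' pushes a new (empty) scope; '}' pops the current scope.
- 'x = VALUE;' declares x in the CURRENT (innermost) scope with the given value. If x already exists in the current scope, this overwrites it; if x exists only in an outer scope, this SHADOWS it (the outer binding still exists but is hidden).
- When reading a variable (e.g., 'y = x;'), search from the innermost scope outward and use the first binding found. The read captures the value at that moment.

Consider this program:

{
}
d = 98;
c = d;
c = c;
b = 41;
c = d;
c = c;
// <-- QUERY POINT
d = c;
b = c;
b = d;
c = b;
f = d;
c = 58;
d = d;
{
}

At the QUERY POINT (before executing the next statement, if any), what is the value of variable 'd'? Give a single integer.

Step 1: enter scope (depth=1)
Step 2: exit scope (depth=0)
Step 3: declare d=98 at depth 0
Step 4: declare c=(read d)=98 at depth 0
Step 5: declare c=(read c)=98 at depth 0
Step 6: declare b=41 at depth 0
Step 7: declare c=(read d)=98 at depth 0
Step 8: declare c=(read c)=98 at depth 0
Visible at query point: b=41 c=98 d=98

Answer: 98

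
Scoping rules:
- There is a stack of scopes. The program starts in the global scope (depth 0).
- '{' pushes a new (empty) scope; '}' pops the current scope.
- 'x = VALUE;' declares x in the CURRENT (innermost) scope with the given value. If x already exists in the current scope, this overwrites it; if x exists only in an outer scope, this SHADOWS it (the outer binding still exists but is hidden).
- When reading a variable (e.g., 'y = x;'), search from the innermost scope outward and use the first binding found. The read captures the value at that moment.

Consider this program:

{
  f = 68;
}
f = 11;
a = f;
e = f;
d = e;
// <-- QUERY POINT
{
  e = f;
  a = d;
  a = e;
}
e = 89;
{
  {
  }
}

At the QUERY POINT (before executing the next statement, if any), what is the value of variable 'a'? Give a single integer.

Step 1: enter scope (depth=1)
Step 2: declare f=68 at depth 1
Step 3: exit scope (depth=0)
Step 4: declare f=11 at depth 0
Step 5: declare a=(read f)=11 at depth 0
Step 6: declare e=(read f)=11 at depth 0
Step 7: declare d=(read e)=11 at depth 0
Visible at query point: a=11 d=11 e=11 f=11

Answer: 11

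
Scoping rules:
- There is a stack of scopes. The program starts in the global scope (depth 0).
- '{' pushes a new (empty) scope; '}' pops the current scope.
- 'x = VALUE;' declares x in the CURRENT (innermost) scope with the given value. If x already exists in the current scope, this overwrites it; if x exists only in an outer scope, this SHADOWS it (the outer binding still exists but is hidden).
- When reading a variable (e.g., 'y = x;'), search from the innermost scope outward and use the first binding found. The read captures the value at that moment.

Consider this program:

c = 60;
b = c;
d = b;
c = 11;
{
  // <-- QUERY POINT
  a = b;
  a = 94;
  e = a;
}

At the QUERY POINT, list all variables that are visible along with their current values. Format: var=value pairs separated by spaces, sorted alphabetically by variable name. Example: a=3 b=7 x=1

Step 1: declare c=60 at depth 0
Step 2: declare b=(read c)=60 at depth 0
Step 3: declare d=(read b)=60 at depth 0
Step 4: declare c=11 at depth 0
Step 5: enter scope (depth=1)
Visible at query point: b=60 c=11 d=60

Answer: b=60 c=11 d=60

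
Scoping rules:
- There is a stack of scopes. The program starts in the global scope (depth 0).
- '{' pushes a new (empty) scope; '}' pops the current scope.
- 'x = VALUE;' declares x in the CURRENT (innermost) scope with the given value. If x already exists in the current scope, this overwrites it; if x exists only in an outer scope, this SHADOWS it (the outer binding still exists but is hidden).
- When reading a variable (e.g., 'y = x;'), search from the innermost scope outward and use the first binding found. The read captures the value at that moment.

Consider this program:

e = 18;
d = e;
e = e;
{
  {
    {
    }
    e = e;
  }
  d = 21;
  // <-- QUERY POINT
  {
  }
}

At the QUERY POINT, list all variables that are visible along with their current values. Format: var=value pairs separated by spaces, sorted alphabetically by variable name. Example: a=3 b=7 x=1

Step 1: declare e=18 at depth 0
Step 2: declare d=(read e)=18 at depth 0
Step 3: declare e=(read e)=18 at depth 0
Step 4: enter scope (depth=1)
Step 5: enter scope (depth=2)
Step 6: enter scope (depth=3)
Step 7: exit scope (depth=2)
Step 8: declare e=(read e)=18 at depth 2
Step 9: exit scope (depth=1)
Step 10: declare d=21 at depth 1
Visible at query point: d=21 e=18

Answer: d=21 e=18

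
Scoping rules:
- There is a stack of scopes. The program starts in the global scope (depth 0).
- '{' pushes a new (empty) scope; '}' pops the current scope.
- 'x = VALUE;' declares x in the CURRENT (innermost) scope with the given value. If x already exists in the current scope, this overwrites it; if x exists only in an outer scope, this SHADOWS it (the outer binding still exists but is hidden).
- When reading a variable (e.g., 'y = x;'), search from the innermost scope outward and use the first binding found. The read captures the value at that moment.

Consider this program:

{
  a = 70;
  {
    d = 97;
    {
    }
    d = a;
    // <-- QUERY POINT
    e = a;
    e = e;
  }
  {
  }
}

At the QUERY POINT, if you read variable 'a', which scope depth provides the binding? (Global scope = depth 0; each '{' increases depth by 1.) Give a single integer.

Step 1: enter scope (depth=1)
Step 2: declare a=70 at depth 1
Step 3: enter scope (depth=2)
Step 4: declare d=97 at depth 2
Step 5: enter scope (depth=3)
Step 6: exit scope (depth=2)
Step 7: declare d=(read a)=70 at depth 2
Visible at query point: a=70 d=70

Answer: 1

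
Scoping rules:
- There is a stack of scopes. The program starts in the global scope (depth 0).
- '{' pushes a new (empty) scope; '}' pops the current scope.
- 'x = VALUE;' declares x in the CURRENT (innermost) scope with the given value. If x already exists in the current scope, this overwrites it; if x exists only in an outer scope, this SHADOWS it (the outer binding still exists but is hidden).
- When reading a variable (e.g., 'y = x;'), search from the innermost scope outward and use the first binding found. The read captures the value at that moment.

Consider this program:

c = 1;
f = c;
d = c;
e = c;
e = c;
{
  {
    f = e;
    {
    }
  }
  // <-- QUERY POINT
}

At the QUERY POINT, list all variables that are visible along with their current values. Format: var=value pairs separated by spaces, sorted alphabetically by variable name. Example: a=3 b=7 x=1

Answer: c=1 d=1 e=1 f=1

Derivation:
Step 1: declare c=1 at depth 0
Step 2: declare f=(read c)=1 at depth 0
Step 3: declare d=(read c)=1 at depth 0
Step 4: declare e=(read c)=1 at depth 0
Step 5: declare e=(read c)=1 at depth 0
Step 6: enter scope (depth=1)
Step 7: enter scope (depth=2)
Step 8: declare f=(read e)=1 at depth 2
Step 9: enter scope (depth=3)
Step 10: exit scope (depth=2)
Step 11: exit scope (depth=1)
Visible at query point: c=1 d=1 e=1 f=1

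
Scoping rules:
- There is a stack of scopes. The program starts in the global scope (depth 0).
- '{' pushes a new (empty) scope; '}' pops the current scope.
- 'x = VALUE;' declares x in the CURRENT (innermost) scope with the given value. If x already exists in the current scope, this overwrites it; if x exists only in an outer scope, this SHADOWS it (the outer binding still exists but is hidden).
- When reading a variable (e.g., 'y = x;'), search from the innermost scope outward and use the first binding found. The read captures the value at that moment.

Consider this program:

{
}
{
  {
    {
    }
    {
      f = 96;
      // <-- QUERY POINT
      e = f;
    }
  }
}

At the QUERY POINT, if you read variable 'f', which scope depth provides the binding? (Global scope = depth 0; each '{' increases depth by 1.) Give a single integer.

Step 1: enter scope (depth=1)
Step 2: exit scope (depth=0)
Step 3: enter scope (depth=1)
Step 4: enter scope (depth=2)
Step 5: enter scope (depth=3)
Step 6: exit scope (depth=2)
Step 7: enter scope (depth=3)
Step 8: declare f=96 at depth 3
Visible at query point: f=96

Answer: 3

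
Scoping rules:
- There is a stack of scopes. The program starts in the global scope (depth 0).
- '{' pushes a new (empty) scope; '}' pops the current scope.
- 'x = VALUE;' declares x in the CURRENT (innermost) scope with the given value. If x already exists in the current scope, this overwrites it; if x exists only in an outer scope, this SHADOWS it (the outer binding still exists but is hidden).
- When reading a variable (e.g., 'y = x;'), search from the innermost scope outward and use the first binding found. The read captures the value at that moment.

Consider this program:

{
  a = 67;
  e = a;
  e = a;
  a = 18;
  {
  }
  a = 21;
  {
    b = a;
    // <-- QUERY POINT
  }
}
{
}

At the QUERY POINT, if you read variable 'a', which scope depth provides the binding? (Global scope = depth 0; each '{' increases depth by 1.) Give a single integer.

Answer: 1

Derivation:
Step 1: enter scope (depth=1)
Step 2: declare a=67 at depth 1
Step 3: declare e=(read a)=67 at depth 1
Step 4: declare e=(read a)=67 at depth 1
Step 5: declare a=18 at depth 1
Step 6: enter scope (depth=2)
Step 7: exit scope (depth=1)
Step 8: declare a=21 at depth 1
Step 9: enter scope (depth=2)
Step 10: declare b=(read a)=21 at depth 2
Visible at query point: a=21 b=21 e=67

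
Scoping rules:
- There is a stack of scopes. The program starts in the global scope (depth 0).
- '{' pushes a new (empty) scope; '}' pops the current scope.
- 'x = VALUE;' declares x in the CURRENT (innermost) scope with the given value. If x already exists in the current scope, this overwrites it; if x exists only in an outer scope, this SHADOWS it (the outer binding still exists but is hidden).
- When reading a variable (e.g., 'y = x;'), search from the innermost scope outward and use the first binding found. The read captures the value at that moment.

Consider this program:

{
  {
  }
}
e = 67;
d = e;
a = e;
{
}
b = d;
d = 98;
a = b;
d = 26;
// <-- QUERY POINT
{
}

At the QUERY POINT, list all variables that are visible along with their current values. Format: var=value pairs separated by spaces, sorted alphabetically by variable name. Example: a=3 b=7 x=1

Answer: a=67 b=67 d=26 e=67

Derivation:
Step 1: enter scope (depth=1)
Step 2: enter scope (depth=2)
Step 3: exit scope (depth=1)
Step 4: exit scope (depth=0)
Step 5: declare e=67 at depth 0
Step 6: declare d=(read e)=67 at depth 0
Step 7: declare a=(read e)=67 at depth 0
Step 8: enter scope (depth=1)
Step 9: exit scope (depth=0)
Step 10: declare b=(read d)=67 at depth 0
Step 11: declare d=98 at depth 0
Step 12: declare a=(read b)=67 at depth 0
Step 13: declare d=26 at depth 0
Visible at query point: a=67 b=67 d=26 e=67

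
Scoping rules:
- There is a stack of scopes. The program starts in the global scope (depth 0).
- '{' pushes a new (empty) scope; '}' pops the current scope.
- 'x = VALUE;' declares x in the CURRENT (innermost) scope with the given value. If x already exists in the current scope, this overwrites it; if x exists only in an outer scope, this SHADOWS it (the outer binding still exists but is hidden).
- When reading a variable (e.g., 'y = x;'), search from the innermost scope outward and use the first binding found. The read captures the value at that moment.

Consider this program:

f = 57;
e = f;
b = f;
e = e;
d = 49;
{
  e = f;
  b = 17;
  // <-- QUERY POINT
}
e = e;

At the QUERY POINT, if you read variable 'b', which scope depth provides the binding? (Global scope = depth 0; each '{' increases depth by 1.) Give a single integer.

Step 1: declare f=57 at depth 0
Step 2: declare e=(read f)=57 at depth 0
Step 3: declare b=(read f)=57 at depth 0
Step 4: declare e=(read e)=57 at depth 0
Step 5: declare d=49 at depth 0
Step 6: enter scope (depth=1)
Step 7: declare e=(read f)=57 at depth 1
Step 8: declare b=17 at depth 1
Visible at query point: b=17 d=49 e=57 f=57

Answer: 1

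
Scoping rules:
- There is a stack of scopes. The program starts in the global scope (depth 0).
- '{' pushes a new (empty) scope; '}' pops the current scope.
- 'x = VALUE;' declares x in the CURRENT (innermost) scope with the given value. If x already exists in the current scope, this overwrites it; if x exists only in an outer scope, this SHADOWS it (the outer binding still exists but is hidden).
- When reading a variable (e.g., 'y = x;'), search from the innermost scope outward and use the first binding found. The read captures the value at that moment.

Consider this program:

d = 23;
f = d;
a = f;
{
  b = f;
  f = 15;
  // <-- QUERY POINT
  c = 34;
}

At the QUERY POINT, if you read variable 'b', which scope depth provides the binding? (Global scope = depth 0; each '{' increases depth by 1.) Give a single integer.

Step 1: declare d=23 at depth 0
Step 2: declare f=(read d)=23 at depth 0
Step 3: declare a=(read f)=23 at depth 0
Step 4: enter scope (depth=1)
Step 5: declare b=(read f)=23 at depth 1
Step 6: declare f=15 at depth 1
Visible at query point: a=23 b=23 d=23 f=15

Answer: 1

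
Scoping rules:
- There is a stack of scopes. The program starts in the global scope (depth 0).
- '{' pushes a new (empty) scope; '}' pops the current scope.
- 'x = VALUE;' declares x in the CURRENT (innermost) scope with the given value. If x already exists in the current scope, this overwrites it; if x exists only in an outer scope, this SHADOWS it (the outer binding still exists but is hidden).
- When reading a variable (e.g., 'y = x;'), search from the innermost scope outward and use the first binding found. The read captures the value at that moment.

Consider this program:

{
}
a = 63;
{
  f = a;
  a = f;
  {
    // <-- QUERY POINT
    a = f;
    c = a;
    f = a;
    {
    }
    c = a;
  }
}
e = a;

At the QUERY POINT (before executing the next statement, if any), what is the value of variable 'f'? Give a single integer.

Step 1: enter scope (depth=1)
Step 2: exit scope (depth=0)
Step 3: declare a=63 at depth 0
Step 4: enter scope (depth=1)
Step 5: declare f=(read a)=63 at depth 1
Step 6: declare a=(read f)=63 at depth 1
Step 7: enter scope (depth=2)
Visible at query point: a=63 f=63

Answer: 63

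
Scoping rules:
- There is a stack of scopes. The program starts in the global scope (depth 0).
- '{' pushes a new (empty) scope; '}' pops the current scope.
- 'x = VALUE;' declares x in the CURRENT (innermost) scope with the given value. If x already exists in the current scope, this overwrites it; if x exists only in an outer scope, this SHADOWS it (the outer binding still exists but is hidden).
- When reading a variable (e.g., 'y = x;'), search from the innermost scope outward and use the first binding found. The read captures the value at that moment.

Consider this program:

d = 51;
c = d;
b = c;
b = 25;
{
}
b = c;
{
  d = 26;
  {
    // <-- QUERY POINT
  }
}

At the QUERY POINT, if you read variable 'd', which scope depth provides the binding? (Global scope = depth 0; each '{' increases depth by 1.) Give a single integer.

Answer: 1

Derivation:
Step 1: declare d=51 at depth 0
Step 2: declare c=(read d)=51 at depth 0
Step 3: declare b=(read c)=51 at depth 0
Step 4: declare b=25 at depth 0
Step 5: enter scope (depth=1)
Step 6: exit scope (depth=0)
Step 7: declare b=(read c)=51 at depth 0
Step 8: enter scope (depth=1)
Step 9: declare d=26 at depth 1
Step 10: enter scope (depth=2)
Visible at query point: b=51 c=51 d=26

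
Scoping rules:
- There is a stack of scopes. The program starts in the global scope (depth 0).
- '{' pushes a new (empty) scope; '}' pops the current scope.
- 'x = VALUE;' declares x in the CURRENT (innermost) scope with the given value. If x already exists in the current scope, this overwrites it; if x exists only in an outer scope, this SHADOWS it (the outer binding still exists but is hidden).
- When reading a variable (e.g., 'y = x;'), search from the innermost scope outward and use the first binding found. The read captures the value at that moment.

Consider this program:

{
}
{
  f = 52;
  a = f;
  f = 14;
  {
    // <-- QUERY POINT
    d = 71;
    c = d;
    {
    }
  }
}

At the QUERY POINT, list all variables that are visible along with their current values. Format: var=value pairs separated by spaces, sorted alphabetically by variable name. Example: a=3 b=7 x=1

Step 1: enter scope (depth=1)
Step 2: exit scope (depth=0)
Step 3: enter scope (depth=1)
Step 4: declare f=52 at depth 1
Step 5: declare a=(read f)=52 at depth 1
Step 6: declare f=14 at depth 1
Step 7: enter scope (depth=2)
Visible at query point: a=52 f=14

Answer: a=52 f=14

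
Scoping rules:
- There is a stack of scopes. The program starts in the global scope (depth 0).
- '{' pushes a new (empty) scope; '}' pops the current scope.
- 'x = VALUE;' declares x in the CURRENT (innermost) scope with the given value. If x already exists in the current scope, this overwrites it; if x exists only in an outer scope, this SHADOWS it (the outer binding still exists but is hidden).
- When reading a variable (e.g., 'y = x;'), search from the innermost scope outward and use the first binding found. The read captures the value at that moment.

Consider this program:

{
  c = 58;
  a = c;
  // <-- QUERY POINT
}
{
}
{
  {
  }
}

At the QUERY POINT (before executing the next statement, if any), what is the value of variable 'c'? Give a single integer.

Step 1: enter scope (depth=1)
Step 2: declare c=58 at depth 1
Step 3: declare a=(read c)=58 at depth 1
Visible at query point: a=58 c=58

Answer: 58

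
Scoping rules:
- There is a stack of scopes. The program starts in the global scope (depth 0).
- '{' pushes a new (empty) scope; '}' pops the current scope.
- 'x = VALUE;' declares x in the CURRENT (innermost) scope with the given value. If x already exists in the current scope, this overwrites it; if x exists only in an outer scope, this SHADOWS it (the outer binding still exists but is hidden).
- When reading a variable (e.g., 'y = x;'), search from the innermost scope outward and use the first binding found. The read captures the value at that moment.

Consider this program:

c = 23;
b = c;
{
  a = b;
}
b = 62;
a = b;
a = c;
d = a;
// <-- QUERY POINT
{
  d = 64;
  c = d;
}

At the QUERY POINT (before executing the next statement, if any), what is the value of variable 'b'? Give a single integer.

Answer: 62

Derivation:
Step 1: declare c=23 at depth 0
Step 2: declare b=(read c)=23 at depth 0
Step 3: enter scope (depth=1)
Step 4: declare a=(read b)=23 at depth 1
Step 5: exit scope (depth=0)
Step 6: declare b=62 at depth 0
Step 7: declare a=(read b)=62 at depth 0
Step 8: declare a=(read c)=23 at depth 0
Step 9: declare d=(read a)=23 at depth 0
Visible at query point: a=23 b=62 c=23 d=23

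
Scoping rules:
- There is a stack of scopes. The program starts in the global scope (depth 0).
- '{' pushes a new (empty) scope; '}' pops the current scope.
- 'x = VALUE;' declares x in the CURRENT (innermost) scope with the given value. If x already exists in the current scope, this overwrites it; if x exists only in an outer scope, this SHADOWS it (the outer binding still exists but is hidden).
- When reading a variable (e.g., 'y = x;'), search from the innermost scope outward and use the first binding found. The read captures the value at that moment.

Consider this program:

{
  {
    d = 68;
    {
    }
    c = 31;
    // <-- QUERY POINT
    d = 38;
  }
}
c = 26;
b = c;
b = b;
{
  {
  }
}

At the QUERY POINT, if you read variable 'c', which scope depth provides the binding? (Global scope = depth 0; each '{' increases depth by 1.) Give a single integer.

Answer: 2

Derivation:
Step 1: enter scope (depth=1)
Step 2: enter scope (depth=2)
Step 3: declare d=68 at depth 2
Step 4: enter scope (depth=3)
Step 5: exit scope (depth=2)
Step 6: declare c=31 at depth 2
Visible at query point: c=31 d=68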